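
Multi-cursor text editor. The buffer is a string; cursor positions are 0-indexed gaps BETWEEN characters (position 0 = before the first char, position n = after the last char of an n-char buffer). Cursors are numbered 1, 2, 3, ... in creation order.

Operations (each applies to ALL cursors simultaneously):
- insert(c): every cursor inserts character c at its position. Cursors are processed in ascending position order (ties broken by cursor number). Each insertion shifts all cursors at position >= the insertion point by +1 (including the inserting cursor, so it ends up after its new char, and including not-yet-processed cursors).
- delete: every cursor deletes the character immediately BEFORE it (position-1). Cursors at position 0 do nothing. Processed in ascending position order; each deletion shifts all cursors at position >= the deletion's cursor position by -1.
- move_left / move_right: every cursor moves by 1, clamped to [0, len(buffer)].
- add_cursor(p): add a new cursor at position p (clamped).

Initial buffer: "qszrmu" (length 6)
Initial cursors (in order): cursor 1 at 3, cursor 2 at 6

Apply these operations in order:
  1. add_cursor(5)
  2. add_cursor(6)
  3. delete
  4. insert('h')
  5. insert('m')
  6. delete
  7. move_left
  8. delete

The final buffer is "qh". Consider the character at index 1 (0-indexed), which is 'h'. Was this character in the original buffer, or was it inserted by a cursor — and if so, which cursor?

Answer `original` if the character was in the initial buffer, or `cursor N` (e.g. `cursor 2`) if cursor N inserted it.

Answer: cursor 4

Derivation:
After op 1 (add_cursor(5)): buffer="qszrmu" (len 6), cursors c1@3 c3@5 c2@6, authorship ......
After op 2 (add_cursor(6)): buffer="qszrmu" (len 6), cursors c1@3 c3@5 c2@6 c4@6, authorship ......
After op 3 (delete): buffer="qs" (len 2), cursors c1@2 c2@2 c3@2 c4@2, authorship ..
After op 4 (insert('h')): buffer="qshhhh" (len 6), cursors c1@6 c2@6 c3@6 c4@6, authorship ..1234
After op 5 (insert('m')): buffer="qshhhhmmmm" (len 10), cursors c1@10 c2@10 c3@10 c4@10, authorship ..12341234
After op 6 (delete): buffer="qshhhh" (len 6), cursors c1@6 c2@6 c3@6 c4@6, authorship ..1234
After op 7 (move_left): buffer="qshhhh" (len 6), cursors c1@5 c2@5 c3@5 c4@5, authorship ..1234
After op 8 (delete): buffer="qh" (len 2), cursors c1@1 c2@1 c3@1 c4@1, authorship .4
Authorship (.=original, N=cursor N): . 4
Index 1: author = 4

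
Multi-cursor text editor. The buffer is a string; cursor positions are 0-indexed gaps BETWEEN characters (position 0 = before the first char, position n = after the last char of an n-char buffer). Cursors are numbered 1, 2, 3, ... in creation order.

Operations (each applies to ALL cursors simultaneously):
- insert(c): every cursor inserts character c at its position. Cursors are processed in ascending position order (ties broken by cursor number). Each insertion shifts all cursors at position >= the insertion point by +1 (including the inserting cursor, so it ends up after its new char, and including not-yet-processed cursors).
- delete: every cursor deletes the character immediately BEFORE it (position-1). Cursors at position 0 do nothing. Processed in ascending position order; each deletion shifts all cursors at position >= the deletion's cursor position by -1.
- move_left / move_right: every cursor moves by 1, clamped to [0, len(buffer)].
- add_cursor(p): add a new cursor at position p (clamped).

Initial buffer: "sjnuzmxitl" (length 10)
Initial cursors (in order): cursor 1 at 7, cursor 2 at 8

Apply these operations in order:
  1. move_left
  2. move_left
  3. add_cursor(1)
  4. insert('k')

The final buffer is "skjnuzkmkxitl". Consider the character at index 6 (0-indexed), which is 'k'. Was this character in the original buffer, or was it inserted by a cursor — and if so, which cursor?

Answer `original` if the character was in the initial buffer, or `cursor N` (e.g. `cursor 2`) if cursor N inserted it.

After op 1 (move_left): buffer="sjnuzmxitl" (len 10), cursors c1@6 c2@7, authorship ..........
After op 2 (move_left): buffer="sjnuzmxitl" (len 10), cursors c1@5 c2@6, authorship ..........
After op 3 (add_cursor(1)): buffer="sjnuzmxitl" (len 10), cursors c3@1 c1@5 c2@6, authorship ..........
After op 4 (insert('k')): buffer="skjnuzkmkxitl" (len 13), cursors c3@2 c1@7 c2@9, authorship .3....1.2....
Authorship (.=original, N=cursor N): . 3 . . . . 1 . 2 . . . .
Index 6: author = 1

Answer: cursor 1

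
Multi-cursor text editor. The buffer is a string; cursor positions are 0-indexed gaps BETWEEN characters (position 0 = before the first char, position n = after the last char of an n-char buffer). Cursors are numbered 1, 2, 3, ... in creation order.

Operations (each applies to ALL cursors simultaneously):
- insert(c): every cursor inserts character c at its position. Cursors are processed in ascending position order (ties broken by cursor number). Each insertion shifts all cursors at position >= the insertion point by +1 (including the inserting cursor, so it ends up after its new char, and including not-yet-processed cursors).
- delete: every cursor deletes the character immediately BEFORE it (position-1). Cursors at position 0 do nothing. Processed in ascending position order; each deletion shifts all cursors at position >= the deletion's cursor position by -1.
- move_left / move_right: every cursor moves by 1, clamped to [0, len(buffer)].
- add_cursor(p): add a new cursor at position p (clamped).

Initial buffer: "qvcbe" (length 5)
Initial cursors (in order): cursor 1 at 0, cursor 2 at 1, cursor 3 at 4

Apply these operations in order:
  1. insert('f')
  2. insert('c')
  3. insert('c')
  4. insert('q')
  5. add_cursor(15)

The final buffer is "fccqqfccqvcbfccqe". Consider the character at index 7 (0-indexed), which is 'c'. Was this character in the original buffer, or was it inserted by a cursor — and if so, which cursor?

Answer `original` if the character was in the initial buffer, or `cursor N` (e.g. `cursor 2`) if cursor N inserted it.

After op 1 (insert('f')): buffer="fqfvcbfe" (len 8), cursors c1@1 c2@3 c3@7, authorship 1.2...3.
After op 2 (insert('c')): buffer="fcqfcvcbfce" (len 11), cursors c1@2 c2@5 c3@10, authorship 11.22...33.
After op 3 (insert('c')): buffer="fccqfccvcbfcce" (len 14), cursors c1@3 c2@7 c3@13, authorship 111.222...333.
After op 4 (insert('q')): buffer="fccqqfccqvcbfccqe" (len 17), cursors c1@4 c2@9 c3@16, authorship 1111.2222...3333.
After op 5 (add_cursor(15)): buffer="fccqqfccqvcbfccqe" (len 17), cursors c1@4 c2@9 c4@15 c3@16, authorship 1111.2222...3333.
Authorship (.=original, N=cursor N): 1 1 1 1 . 2 2 2 2 . . . 3 3 3 3 .
Index 7: author = 2

Answer: cursor 2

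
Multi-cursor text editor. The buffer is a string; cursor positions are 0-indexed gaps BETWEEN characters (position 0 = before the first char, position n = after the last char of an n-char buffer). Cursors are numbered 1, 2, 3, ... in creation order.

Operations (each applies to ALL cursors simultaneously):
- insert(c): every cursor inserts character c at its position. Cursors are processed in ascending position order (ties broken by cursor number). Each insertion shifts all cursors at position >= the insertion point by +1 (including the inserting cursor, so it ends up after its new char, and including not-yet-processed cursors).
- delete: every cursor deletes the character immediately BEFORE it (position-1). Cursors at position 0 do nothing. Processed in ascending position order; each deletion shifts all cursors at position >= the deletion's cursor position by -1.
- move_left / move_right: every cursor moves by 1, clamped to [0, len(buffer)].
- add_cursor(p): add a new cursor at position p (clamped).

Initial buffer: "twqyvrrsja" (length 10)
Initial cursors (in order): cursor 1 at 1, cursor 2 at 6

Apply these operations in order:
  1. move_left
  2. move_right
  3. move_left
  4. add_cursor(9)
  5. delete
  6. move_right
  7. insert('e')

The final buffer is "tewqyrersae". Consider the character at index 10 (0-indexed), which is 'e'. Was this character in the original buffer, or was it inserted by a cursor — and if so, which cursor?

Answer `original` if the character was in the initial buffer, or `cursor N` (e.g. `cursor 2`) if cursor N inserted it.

Answer: cursor 3

Derivation:
After op 1 (move_left): buffer="twqyvrrsja" (len 10), cursors c1@0 c2@5, authorship ..........
After op 2 (move_right): buffer="twqyvrrsja" (len 10), cursors c1@1 c2@6, authorship ..........
After op 3 (move_left): buffer="twqyvrrsja" (len 10), cursors c1@0 c2@5, authorship ..........
After op 4 (add_cursor(9)): buffer="twqyvrrsja" (len 10), cursors c1@0 c2@5 c3@9, authorship ..........
After op 5 (delete): buffer="twqyrrsa" (len 8), cursors c1@0 c2@4 c3@7, authorship ........
After op 6 (move_right): buffer="twqyrrsa" (len 8), cursors c1@1 c2@5 c3@8, authorship ........
After op 7 (insert('e')): buffer="tewqyrersae" (len 11), cursors c1@2 c2@7 c3@11, authorship .1....2...3
Authorship (.=original, N=cursor N): . 1 . . . . 2 . . . 3
Index 10: author = 3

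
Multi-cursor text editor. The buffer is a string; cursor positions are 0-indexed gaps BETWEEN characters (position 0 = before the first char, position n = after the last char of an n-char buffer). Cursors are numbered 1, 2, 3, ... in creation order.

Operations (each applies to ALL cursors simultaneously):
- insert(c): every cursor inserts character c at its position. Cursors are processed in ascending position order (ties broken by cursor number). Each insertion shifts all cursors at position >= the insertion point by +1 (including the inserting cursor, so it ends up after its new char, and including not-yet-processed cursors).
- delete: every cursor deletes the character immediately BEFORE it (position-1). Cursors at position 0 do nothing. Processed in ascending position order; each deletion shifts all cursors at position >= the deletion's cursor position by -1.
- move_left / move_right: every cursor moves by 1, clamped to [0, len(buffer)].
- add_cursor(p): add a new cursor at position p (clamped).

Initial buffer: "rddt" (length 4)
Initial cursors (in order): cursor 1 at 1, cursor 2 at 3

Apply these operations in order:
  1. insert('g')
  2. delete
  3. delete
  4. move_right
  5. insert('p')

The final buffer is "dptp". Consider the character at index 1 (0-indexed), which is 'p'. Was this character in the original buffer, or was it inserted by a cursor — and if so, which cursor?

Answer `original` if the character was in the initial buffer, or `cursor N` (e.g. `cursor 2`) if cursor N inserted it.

After op 1 (insert('g')): buffer="rgddgt" (len 6), cursors c1@2 c2@5, authorship .1..2.
After op 2 (delete): buffer="rddt" (len 4), cursors c1@1 c2@3, authorship ....
After op 3 (delete): buffer="dt" (len 2), cursors c1@0 c2@1, authorship ..
After op 4 (move_right): buffer="dt" (len 2), cursors c1@1 c2@2, authorship ..
After op 5 (insert('p')): buffer="dptp" (len 4), cursors c1@2 c2@4, authorship .1.2
Authorship (.=original, N=cursor N): . 1 . 2
Index 1: author = 1

Answer: cursor 1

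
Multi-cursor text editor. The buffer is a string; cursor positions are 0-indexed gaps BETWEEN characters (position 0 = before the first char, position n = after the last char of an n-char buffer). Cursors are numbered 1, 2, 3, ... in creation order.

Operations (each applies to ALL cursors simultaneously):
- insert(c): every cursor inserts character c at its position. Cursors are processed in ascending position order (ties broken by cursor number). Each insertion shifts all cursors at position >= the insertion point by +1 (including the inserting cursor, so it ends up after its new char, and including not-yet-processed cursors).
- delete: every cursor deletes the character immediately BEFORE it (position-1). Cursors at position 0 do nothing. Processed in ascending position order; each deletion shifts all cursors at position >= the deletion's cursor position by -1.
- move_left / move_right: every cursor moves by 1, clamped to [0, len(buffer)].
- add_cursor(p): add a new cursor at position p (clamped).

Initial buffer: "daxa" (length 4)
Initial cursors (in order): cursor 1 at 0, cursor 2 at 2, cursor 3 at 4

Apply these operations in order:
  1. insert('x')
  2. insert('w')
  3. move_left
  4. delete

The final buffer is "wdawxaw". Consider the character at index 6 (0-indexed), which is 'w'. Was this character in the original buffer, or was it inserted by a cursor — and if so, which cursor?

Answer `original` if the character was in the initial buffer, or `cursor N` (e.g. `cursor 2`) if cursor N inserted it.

After op 1 (insert('x')): buffer="xdaxxax" (len 7), cursors c1@1 c2@4 c3@7, authorship 1..2..3
After op 2 (insert('w')): buffer="xwdaxwxaxw" (len 10), cursors c1@2 c2@6 c3@10, authorship 11..22..33
After op 3 (move_left): buffer="xwdaxwxaxw" (len 10), cursors c1@1 c2@5 c3@9, authorship 11..22..33
After op 4 (delete): buffer="wdawxaw" (len 7), cursors c1@0 c2@3 c3@6, authorship 1..2..3
Authorship (.=original, N=cursor N): 1 . . 2 . . 3
Index 6: author = 3

Answer: cursor 3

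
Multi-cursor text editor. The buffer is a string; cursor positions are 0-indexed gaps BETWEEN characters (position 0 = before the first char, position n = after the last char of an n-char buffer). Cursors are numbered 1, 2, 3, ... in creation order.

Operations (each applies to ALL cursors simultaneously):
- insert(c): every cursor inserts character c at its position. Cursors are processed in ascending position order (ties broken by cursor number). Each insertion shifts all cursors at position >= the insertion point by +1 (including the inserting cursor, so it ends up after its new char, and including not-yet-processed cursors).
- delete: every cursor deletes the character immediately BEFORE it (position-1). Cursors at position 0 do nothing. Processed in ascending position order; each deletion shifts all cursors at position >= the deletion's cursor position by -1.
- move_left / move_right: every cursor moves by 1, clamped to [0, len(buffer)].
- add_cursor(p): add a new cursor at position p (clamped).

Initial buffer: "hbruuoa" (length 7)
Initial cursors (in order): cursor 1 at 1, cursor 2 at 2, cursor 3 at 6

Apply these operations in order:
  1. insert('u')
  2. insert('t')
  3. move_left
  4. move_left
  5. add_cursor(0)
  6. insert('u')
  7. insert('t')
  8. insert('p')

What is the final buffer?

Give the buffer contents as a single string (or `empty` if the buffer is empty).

Answer: utphutputbutputruuoutputa

Derivation:
After op 1 (insert('u')): buffer="huburuuoua" (len 10), cursors c1@2 c2@4 c3@9, authorship .1.2....3.
After op 2 (insert('t')): buffer="hutbutruuouta" (len 13), cursors c1@3 c2@6 c3@12, authorship .11.22....33.
After op 3 (move_left): buffer="hutbutruuouta" (len 13), cursors c1@2 c2@5 c3@11, authorship .11.22....33.
After op 4 (move_left): buffer="hutbutruuouta" (len 13), cursors c1@1 c2@4 c3@10, authorship .11.22....33.
After op 5 (add_cursor(0)): buffer="hutbutruuouta" (len 13), cursors c4@0 c1@1 c2@4 c3@10, authorship .11.22....33.
After op 6 (insert('u')): buffer="uhuutbuutruuouuta" (len 17), cursors c4@1 c1@3 c2@7 c3@14, authorship 4.111.222....333.
After op 7 (insert('t')): buffer="uthututbututruuoututa" (len 21), cursors c4@2 c1@5 c2@10 c3@18, authorship 44.1111.2222....3333.
After op 8 (insert('p')): buffer="utphutputbutputruuoutputa" (len 25), cursors c4@3 c1@7 c2@13 c3@22, authorship 444.11111.22222....33333.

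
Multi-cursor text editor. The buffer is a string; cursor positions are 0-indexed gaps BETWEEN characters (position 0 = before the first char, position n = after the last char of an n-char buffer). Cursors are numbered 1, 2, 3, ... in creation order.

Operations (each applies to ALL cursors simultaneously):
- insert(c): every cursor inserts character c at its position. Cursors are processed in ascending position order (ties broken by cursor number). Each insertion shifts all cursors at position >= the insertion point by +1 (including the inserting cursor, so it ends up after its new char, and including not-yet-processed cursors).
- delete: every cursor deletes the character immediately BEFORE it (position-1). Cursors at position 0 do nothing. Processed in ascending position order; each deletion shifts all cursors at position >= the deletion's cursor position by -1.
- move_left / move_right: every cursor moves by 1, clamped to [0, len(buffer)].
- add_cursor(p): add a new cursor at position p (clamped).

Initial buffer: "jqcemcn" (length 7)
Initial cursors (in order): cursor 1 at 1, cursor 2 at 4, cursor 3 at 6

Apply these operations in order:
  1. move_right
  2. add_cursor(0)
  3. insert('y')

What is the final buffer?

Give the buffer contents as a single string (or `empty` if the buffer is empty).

After op 1 (move_right): buffer="jqcemcn" (len 7), cursors c1@2 c2@5 c3@7, authorship .......
After op 2 (add_cursor(0)): buffer="jqcemcn" (len 7), cursors c4@0 c1@2 c2@5 c3@7, authorship .......
After op 3 (insert('y')): buffer="yjqycemycny" (len 11), cursors c4@1 c1@4 c2@8 c3@11, authorship 4..1...2..3

Answer: yjqycemycny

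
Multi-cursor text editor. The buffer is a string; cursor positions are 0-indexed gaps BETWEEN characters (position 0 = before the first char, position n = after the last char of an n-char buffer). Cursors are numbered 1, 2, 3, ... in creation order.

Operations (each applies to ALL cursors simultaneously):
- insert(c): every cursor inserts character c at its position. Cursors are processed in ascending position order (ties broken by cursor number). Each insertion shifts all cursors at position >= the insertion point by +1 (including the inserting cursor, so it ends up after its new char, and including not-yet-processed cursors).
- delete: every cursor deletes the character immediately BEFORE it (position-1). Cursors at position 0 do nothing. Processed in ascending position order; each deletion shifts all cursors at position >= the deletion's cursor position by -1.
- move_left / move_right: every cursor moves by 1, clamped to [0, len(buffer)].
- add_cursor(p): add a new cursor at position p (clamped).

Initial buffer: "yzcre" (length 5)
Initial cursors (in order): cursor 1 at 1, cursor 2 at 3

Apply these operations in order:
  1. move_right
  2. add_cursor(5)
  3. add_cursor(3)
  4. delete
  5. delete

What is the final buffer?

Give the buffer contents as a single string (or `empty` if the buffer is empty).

After op 1 (move_right): buffer="yzcre" (len 5), cursors c1@2 c2@4, authorship .....
After op 2 (add_cursor(5)): buffer="yzcre" (len 5), cursors c1@2 c2@4 c3@5, authorship .....
After op 3 (add_cursor(3)): buffer="yzcre" (len 5), cursors c1@2 c4@3 c2@4 c3@5, authorship .....
After op 4 (delete): buffer="y" (len 1), cursors c1@1 c2@1 c3@1 c4@1, authorship .
After op 5 (delete): buffer="" (len 0), cursors c1@0 c2@0 c3@0 c4@0, authorship 

Answer: empty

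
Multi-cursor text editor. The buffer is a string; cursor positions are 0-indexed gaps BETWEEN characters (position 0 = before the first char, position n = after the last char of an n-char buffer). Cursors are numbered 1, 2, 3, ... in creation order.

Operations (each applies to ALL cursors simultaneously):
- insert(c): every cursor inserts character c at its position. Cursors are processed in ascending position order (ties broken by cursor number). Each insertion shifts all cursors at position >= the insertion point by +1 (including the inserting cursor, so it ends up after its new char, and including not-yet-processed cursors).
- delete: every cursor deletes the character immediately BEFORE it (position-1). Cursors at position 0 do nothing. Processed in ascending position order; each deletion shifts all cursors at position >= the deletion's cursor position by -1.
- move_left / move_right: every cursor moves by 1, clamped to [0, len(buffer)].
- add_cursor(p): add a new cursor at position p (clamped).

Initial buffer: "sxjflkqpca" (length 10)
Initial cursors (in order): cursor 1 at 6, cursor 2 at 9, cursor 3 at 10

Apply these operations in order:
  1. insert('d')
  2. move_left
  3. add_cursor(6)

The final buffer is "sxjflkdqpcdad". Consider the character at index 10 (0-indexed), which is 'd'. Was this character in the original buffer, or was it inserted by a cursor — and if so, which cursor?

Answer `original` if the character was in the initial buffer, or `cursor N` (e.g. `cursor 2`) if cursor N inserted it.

Answer: cursor 2

Derivation:
After op 1 (insert('d')): buffer="sxjflkdqpcdad" (len 13), cursors c1@7 c2@11 c3@13, authorship ......1...2.3
After op 2 (move_left): buffer="sxjflkdqpcdad" (len 13), cursors c1@6 c2@10 c3@12, authorship ......1...2.3
After op 3 (add_cursor(6)): buffer="sxjflkdqpcdad" (len 13), cursors c1@6 c4@6 c2@10 c3@12, authorship ......1...2.3
Authorship (.=original, N=cursor N): . . . . . . 1 . . . 2 . 3
Index 10: author = 2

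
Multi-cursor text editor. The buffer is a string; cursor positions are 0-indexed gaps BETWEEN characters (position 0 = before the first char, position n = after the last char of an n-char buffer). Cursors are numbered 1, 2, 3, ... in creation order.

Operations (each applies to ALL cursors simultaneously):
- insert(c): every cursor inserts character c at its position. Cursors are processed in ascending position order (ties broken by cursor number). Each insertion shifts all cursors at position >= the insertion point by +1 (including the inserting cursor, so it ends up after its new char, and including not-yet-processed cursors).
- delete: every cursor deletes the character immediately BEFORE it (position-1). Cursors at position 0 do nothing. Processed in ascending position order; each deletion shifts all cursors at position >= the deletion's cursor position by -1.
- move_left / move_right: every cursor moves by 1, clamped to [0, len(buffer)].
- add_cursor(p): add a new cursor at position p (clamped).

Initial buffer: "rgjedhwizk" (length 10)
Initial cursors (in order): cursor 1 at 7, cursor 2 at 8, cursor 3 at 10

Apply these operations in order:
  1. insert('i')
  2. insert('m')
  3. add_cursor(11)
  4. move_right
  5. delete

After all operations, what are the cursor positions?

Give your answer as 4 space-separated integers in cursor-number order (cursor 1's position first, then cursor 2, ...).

After op 1 (insert('i')): buffer="rgjedhwiiizki" (len 13), cursors c1@8 c2@10 c3@13, authorship .......1.2..3
After op 2 (insert('m')): buffer="rgjedhwimiimzkim" (len 16), cursors c1@9 c2@12 c3@16, authorship .......11.22..33
After op 3 (add_cursor(11)): buffer="rgjedhwimiimzkim" (len 16), cursors c1@9 c4@11 c2@12 c3@16, authorship .......11.22..33
After op 4 (move_right): buffer="rgjedhwimiimzkim" (len 16), cursors c1@10 c4@12 c2@13 c3@16, authorship .......11.22..33
After op 5 (delete): buffer="rgjedhwimiki" (len 12), cursors c1@9 c2@10 c4@10 c3@12, authorship .......112.3

Answer: 9 10 12 10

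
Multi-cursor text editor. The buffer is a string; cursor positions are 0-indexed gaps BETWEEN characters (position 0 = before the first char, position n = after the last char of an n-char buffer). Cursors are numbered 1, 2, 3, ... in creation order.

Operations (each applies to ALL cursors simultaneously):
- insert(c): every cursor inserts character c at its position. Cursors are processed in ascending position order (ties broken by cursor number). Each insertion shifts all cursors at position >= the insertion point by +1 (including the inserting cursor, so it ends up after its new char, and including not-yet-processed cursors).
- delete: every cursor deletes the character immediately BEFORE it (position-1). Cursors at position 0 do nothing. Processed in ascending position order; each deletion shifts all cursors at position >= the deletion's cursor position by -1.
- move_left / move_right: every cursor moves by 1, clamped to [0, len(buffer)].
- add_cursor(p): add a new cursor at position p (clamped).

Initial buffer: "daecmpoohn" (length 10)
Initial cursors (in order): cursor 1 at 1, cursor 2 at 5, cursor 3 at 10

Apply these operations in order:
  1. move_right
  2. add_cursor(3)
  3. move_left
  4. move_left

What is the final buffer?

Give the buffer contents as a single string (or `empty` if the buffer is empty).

After op 1 (move_right): buffer="daecmpoohn" (len 10), cursors c1@2 c2@6 c3@10, authorship ..........
After op 2 (add_cursor(3)): buffer="daecmpoohn" (len 10), cursors c1@2 c4@3 c2@6 c3@10, authorship ..........
After op 3 (move_left): buffer="daecmpoohn" (len 10), cursors c1@1 c4@2 c2@5 c3@9, authorship ..........
After op 4 (move_left): buffer="daecmpoohn" (len 10), cursors c1@0 c4@1 c2@4 c3@8, authorship ..........

Answer: daecmpoohn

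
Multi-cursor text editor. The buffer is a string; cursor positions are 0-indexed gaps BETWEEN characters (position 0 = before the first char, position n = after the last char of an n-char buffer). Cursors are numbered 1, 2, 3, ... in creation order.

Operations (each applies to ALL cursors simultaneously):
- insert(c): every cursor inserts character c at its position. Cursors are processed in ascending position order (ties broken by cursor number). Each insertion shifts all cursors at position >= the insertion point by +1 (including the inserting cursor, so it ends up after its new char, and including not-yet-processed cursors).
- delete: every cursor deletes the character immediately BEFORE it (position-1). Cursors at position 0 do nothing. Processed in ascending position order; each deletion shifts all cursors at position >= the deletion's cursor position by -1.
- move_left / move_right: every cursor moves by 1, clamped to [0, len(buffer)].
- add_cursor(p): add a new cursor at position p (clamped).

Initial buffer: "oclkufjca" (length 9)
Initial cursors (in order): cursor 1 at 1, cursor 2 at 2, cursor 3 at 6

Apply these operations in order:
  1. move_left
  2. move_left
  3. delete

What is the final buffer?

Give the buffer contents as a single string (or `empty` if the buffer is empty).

After op 1 (move_left): buffer="oclkufjca" (len 9), cursors c1@0 c2@1 c3@5, authorship .........
After op 2 (move_left): buffer="oclkufjca" (len 9), cursors c1@0 c2@0 c3@4, authorship .........
After op 3 (delete): buffer="oclufjca" (len 8), cursors c1@0 c2@0 c3@3, authorship ........

Answer: oclufjca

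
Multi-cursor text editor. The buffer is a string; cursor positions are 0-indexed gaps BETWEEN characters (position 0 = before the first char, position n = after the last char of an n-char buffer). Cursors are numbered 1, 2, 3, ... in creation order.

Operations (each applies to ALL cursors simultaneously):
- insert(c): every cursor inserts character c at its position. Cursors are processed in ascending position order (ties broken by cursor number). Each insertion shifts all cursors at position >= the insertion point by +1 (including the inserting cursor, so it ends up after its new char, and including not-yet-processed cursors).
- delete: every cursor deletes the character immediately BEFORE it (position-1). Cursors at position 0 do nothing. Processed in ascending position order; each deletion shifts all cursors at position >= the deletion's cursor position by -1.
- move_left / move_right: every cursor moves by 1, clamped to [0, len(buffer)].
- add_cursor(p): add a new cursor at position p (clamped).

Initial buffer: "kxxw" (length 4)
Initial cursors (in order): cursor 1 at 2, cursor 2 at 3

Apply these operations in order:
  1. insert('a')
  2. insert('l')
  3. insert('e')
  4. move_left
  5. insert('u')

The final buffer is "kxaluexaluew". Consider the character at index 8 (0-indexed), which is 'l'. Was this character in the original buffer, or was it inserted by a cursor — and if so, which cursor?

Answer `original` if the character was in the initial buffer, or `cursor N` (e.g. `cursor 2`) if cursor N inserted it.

Answer: cursor 2

Derivation:
After op 1 (insert('a')): buffer="kxaxaw" (len 6), cursors c1@3 c2@5, authorship ..1.2.
After op 2 (insert('l')): buffer="kxalxalw" (len 8), cursors c1@4 c2@7, authorship ..11.22.
After op 3 (insert('e')): buffer="kxalexalew" (len 10), cursors c1@5 c2@9, authorship ..111.222.
After op 4 (move_left): buffer="kxalexalew" (len 10), cursors c1@4 c2@8, authorship ..111.222.
After op 5 (insert('u')): buffer="kxaluexaluew" (len 12), cursors c1@5 c2@10, authorship ..1111.2222.
Authorship (.=original, N=cursor N): . . 1 1 1 1 . 2 2 2 2 .
Index 8: author = 2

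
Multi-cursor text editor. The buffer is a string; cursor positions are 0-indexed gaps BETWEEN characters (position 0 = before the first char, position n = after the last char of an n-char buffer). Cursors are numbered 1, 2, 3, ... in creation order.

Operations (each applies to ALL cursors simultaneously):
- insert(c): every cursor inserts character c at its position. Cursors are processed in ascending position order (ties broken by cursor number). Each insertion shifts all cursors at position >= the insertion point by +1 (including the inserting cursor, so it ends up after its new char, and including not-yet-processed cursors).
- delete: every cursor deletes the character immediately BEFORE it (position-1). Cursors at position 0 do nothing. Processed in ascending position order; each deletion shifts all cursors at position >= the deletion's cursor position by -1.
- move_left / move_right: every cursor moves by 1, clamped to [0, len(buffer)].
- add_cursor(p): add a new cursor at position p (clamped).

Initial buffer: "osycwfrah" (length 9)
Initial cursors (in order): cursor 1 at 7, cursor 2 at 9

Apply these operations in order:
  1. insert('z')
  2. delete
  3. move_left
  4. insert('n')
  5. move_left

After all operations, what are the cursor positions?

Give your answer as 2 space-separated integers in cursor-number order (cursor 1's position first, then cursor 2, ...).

After op 1 (insert('z')): buffer="osycwfrzahz" (len 11), cursors c1@8 c2@11, authorship .......1..2
After op 2 (delete): buffer="osycwfrah" (len 9), cursors c1@7 c2@9, authorship .........
After op 3 (move_left): buffer="osycwfrah" (len 9), cursors c1@6 c2@8, authorship .........
After op 4 (insert('n')): buffer="osycwfnranh" (len 11), cursors c1@7 c2@10, authorship ......1..2.
After op 5 (move_left): buffer="osycwfnranh" (len 11), cursors c1@6 c2@9, authorship ......1..2.

Answer: 6 9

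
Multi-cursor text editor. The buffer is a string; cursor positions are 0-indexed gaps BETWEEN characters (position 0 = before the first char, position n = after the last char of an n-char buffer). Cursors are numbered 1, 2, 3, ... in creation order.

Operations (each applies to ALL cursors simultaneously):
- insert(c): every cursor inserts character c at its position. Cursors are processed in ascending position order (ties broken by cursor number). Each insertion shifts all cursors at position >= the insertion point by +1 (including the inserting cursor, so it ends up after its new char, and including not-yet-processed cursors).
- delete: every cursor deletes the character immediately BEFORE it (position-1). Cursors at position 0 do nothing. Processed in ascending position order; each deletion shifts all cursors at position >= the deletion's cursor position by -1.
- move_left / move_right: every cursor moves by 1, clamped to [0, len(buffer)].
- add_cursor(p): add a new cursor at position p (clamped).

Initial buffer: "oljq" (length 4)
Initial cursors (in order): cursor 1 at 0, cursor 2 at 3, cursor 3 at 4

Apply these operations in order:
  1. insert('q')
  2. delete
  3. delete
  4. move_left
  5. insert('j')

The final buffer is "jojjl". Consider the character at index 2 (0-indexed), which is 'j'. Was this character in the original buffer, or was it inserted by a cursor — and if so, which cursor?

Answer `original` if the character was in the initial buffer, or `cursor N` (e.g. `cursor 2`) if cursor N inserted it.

After op 1 (insert('q')): buffer="qoljqqq" (len 7), cursors c1@1 c2@5 c3@7, authorship 1...2.3
After op 2 (delete): buffer="oljq" (len 4), cursors c1@0 c2@3 c3@4, authorship ....
After op 3 (delete): buffer="ol" (len 2), cursors c1@0 c2@2 c3@2, authorship ..
After op 4 (move_left): buffer="ol" (len 2), cursors c1@0 c2@1 c3@1, authorship ..
After op 5 (insert('j')): buffer="jojjl" (len 5), cursors c1@1 c2@4 c3@4, authorship 1.23.
Authorship (.=original, N=cursor N): 1 . 2 3 .
Index 2: author = 2

Answer: cursor 2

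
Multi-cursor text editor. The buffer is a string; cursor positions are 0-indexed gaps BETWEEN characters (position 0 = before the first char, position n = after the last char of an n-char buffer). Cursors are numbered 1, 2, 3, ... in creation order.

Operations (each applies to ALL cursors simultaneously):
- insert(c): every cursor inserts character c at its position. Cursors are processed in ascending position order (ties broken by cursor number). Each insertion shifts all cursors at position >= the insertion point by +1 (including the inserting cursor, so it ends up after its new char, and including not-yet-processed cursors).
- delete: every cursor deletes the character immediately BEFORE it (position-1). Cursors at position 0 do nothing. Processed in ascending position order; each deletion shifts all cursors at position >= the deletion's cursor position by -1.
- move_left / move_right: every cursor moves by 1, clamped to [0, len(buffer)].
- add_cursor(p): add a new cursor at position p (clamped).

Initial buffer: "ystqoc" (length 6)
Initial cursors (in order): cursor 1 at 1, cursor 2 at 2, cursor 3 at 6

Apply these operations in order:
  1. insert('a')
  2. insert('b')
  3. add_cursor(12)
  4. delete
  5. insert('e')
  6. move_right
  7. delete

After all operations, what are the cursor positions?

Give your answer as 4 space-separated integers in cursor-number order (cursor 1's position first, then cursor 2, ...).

Answer: 3 5 8 8

Derivation:
After op 1 (insert('a')): buffer="yasatqoca" (len 9), cursors c1@2 c2@4 c3@9, authorship .1.2....3
After op 2 (insert('b')): buffer="yabsabtqocab" (len 12), cursors c1@3 c2@6 c3@12, authorship .11.22....33
After op 3 (add_cursor(12)): buffer="yabsabtqocab" (len 12), cursors c1@3 c2@6 c3@12 c4@12, authorship .11.22....33
After op 4 (delete): buffer="yasatqoc" (len 8), cursors c1@2 c2@4 c3@8 c4@8, authorship .1.2....
After op 5 (insert('e')): buffer="yaesaetqocee" (len 12), cursors c1@3 c2@6 c3@12 c4@12, authorship .11.22....34
After op 6 (move_right): buffer="yaesaetqocee" (len 12), cursors c1@4 c2@7 c3@12 c4@12, authorship .11.22....34
After op 7 (delete): buffer="yaeaeqoc" (len 8), cursors c1@3 c2@5 c3@8 c4@8, authorship .1122...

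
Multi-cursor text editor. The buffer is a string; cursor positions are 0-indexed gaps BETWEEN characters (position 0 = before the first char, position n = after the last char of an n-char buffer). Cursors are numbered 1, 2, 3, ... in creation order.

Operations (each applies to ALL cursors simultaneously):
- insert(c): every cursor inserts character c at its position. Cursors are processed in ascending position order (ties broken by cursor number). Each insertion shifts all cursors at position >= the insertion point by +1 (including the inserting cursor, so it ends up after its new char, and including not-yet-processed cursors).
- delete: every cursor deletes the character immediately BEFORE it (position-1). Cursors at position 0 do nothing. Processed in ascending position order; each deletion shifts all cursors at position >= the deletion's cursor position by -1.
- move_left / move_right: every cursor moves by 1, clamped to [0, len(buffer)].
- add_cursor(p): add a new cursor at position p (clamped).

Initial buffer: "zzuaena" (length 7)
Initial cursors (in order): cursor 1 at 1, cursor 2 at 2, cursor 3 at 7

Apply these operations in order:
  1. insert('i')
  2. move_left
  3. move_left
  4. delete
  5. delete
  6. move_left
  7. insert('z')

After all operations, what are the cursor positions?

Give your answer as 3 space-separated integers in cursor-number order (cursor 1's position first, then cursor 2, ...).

After op 1 (insert('i')): buffer="ziziuaenai" (len 10), cursors c1@2 c2@4 c3@10, authorship .1.2.....3
After op 2 (move_left): buffer="ziziuaenai" (len 10), cursors c1@1 c2@3 c3@9, authorship .1.2.....3
After op 3 (move_left): buffer="ziziuaenai" (len 10), cursors c1@0 c2@2 c3@8, authorship .1.2.....3
After op 4 (delete): buffer="zziuaeai" (len 8), cursors c1@0 c2@1 c3@6, authorship ..2....3
After op 5 (delete): buffer="ziuaai" (len 6), cursors c1@0 c2@0 c3@4, authorship .2...3
After op 6 (move_left): buffer="ziuaai" (len 6), cursors c1@0 c2@0 c3@3, authorship .2...3
After op 7 (insert('z')): buffer="zzziuzaai" (len 9), cursors c1@2 c2@2 c3@6, authorship 12.2.3..3

Answer: 2 2 6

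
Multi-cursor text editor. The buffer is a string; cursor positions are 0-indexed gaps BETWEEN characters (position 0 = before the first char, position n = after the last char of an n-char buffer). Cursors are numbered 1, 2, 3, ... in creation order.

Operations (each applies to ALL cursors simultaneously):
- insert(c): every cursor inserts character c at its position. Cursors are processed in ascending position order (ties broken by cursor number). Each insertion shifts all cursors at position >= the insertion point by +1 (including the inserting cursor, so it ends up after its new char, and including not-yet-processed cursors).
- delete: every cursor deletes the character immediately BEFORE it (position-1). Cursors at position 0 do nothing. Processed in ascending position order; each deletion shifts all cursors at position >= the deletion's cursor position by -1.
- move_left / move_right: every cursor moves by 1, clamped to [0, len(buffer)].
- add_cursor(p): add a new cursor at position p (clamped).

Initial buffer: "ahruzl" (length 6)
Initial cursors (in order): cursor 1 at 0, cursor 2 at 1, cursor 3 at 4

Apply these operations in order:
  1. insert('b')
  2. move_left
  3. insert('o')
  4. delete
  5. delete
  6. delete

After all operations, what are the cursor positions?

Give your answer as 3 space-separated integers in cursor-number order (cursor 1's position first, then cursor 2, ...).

After op 1 (insert('b')): buffer="babhrubzl" (len 9), cursors c1@1 c2@3 c3@7, authorship 1.2...3..
After op 2 (move_left): buffer="babhrubzl" (len 9), cursors c1@0 c2@2 c3@6, authorship 1.2...3..
After op 3 (insert('o')): buffer="obaobhruobzl" (len 12), cursors c1@1 c2@4 c3@9, authorship 11.22...33..
After op 4 (delete): buffer="babhrubzl" (len 9), cursors c1@0 c2@2 c3@6, authorship 1.2...3..
After op 5 (delete): buffer="bbhrbzl" (len 7), cursors c1@0 c2@1 c3@4, authorship 12..3..
After op 6 (delete): buffer="bhbzl" (len 5), cursors c1@0 c2@0 c3@2, authorship 2.3..

Answer: 0 0 2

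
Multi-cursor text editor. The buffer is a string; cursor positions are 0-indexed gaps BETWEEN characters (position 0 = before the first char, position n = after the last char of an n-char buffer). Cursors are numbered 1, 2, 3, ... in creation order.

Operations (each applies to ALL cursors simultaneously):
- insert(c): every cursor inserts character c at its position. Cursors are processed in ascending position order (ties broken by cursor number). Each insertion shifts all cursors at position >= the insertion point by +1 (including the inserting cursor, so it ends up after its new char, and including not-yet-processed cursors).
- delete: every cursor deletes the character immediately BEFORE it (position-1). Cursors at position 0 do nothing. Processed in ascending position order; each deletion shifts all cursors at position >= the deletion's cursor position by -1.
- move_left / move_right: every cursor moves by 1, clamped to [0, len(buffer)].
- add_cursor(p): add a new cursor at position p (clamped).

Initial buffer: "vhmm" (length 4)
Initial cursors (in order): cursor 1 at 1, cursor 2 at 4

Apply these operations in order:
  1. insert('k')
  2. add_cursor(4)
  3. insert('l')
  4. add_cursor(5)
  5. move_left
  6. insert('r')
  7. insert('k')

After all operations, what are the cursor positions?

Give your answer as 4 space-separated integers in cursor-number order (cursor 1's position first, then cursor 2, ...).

Answer: 4 16 11 8

Derivation:
After op 1 (insert('k')): buffer="vkhmmk" (len 6), cursors c1@2 c2@6, authorship .1...2
After op 2 (add_cursor(4)): buffer="vkhmmk" (len 6), cursors c1@2 c3@4 c2@6, authorship .1...2
After op 3 (insert('l')): buffer="vklhmlmkl" (len 9), cursors c1@3 c3@6 c2@9, authorship .11..3.22
After op 4 (add_cursor(5)): buffer="vklhmlmkl" (len 9), cursors c1@3 c4@5 c3@6 c2@9, authorship .11..3.22
After op 5 (move_left): buffer="vklhmlmkl" (len 9), cursors c1@2 c4@4 c3@5 c2@8, authorship .11..3.22
After op 6 (insert('r')): buffer="vkrlhrmrlmkrl" (len 13), cursors c1@3 c4@6 c3@8 c2@12, authorship .111.4.33.222
After op 7 (insert('k')): buffer="vkrklhrkmrklmkrkl" (len 17), cursors c1@4 c4@8 c3@11 c2@16, authorship .1111.44.333.2222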